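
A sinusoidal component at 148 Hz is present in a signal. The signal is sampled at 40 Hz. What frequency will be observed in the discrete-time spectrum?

148 Hz mod fs = 28 Hz.
28 Hz > fs/2 = 20 Hz, folds to fs − 28 Hz = 12 Hz.

12 Hz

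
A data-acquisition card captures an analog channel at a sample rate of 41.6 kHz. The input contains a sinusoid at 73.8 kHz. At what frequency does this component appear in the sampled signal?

9.4 kHz

73.8 kHz mod fs = 32.2 kHz.
32.2 kHz > fs/2 = 20.8 kHz, folds to fs − 32.2 kHz = 9.4 kHz.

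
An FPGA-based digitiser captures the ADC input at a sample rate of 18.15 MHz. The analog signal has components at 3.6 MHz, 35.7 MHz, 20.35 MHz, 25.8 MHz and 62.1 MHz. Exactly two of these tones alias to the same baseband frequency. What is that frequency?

7.65 MHz

fs/2 = 9.075 MHz.
3.6 MHz ≤ fs/2 = 9.075 MHz, passes unchanged.
35.7 MHz mod fs = 17.55 MHz.
17.55 MHz > fs/2 = 9.075 MHz, folds to fs − 17.55 MHz = 0.6 MHz.
20.35 MHz mod fs = 2.2 MHz.
2.2 MHz ≤ fs/2 = 9.075 MHz, appears at 2.2 MHz.
25.8 MHz mod fs = 7.65 MHz.
7.65 MHz ≤ fs/2 = 9.075 MHz, appears at 7.65 MHz.
62.1 MHz mod fs = 7.65 MHz.
7.65 MHz ≤ fs/2 = 9.075 MHz, appears at 7.65 MHz.
25.8 MHz and 62.1 MHz both map to 7.65 MHz.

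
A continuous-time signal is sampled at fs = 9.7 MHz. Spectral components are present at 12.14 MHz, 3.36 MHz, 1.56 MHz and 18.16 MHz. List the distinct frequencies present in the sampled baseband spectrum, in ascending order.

1.24 MHz, 1.56 MHz, 2.44 MHz, 3.36 MHz

fs/2 = 4.85 MHz.
12.14 MHz mod fs = 2.44 MHz.
2.44 MHz ≤ fs/2 = 4.85 MHz, appears at 2.44 MHz.
3.36 MHz ≤ fs/2 = 4.85 MHz, passes unchanged.
1.56 MHz ≤ fs/2 = 4.85 MHz, passes unchanged.
18.16 MHz mod fs = 8.46 MHz.
8.46 MHz > fs/2 = 4.85 MHz, folds to fs − 8.46 MHz = 1.24 MHz.
Distinct values: {1.24 MHz, 1.56 MHz, 2.44 MHz, 3.36 MHz}.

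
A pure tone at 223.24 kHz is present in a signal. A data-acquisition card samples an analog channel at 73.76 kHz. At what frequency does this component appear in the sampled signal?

223.24 kHz mod fs = 1.96 kHz.
1.96 kHz ≤ fs/2 = 36.88 kHz, appears at 1.96 kHz.

1.96 kHz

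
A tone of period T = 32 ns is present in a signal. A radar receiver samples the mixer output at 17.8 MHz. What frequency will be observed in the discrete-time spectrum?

4.35 MHz

T = 32 ns → f = 1/T = 31.25 MHz.
31.25 MHz mod fs = 13.45 MHz.
13.45 MHz > fs/2 = 8.9 MHz, folds to fs − 13.45 MHz = 4.35 MHz.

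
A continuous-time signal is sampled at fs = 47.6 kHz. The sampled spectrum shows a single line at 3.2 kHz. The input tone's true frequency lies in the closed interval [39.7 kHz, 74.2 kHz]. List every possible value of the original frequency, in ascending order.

Frequencies that alias to 3.2 kHz are k·fs ± 3.2 kHz for integer k ≥ 0.
k=0: 3.2 kHz.
k=1: 44.4 kHz, 50.8 kHz.
k=2: 92 kHz, 98.4 kHz.
Within [39.7 kHz, 74.2 kHz]: 44.4 kHz, 50.8 kHz.

44.4 kHz, 50.8 kHz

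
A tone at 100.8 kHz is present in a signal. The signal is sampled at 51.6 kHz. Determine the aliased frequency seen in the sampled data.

2.4 kHz

100.8 kHz mod fs = 49.2 kHz.
49.2 kHz > fs/2 = 25.8 kHz, folds to fs − 49.2 kHz = 2.4 kHz.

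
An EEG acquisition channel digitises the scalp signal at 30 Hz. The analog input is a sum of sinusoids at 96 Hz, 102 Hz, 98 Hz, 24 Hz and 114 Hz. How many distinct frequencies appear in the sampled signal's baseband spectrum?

3

fs/2 = 15 Hz.
96 Hz mod fs = 6 Hz.
6 Hz ≤ fs/2 = 15 Hz, appears at 6 Hz.
102 Hz mod fs = 12 Hz.
12 Hz ≤ fs/2 = 15 Hz, appears at 12 Hz.
98 Hz mod fs = 8 Hz.
8 Hz ≤ fs/2 = 15 Hz, appears at 8 Hz.
24 Hz > fs/2 = 15 Hz, folds to fs − 24 Hz = 6 Hz.
114 Hz mod fs = 24 Hz.
24 Hz > fs/2 = 15 Hz, folds to fs − 24 Hz = 6 Hz.
Distinct values: {6 Hz, 8 Hz, 12 Hz} → 3.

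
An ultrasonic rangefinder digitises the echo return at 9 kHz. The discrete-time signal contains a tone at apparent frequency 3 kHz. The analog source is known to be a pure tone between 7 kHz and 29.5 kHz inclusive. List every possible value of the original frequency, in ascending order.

Frequencies that alias to 3 kHz are k·fs ± 3 kHz for integer k ≥ 0.
k=0: 3 kHz.
k=1: 6 kHz, 12 kHz.
k=2: 15 kHz, 21 kHz.
k=3: 24 kHz, 30 kHz.
k=4: 33 kHz, 39 kHz.
Within [7 kHz, 29.5 kHz]: 12 kHz, 15 kHz, 21 kHz, 24 kHz.

12 kHz, 15 kHz, 21 kHz, 24 kHz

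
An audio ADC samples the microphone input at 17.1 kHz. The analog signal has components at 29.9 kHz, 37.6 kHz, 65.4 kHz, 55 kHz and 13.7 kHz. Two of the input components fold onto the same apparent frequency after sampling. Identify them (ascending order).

13.7 kHz, 37.6 kHz

fs/2 = 8.55 kHz.
29.9 kHz mod fs = 12.8 kHz.
12.8 kHz > fs/2 = 8.55 kHz, folds to fs − 12.8 kHz = 4.3 kHz.
37.6 kHz mod fs = 3.4 kHz.
3.4 kHz ≤ fs/2 = 8.55 kHz, appears at 3.4 kHz.
65.4 kHz mod fs = 14.1 kHz.
14.1 kHz > fs/2 = 8.55 kHz, folds to fs − 14.1 kHz = 3 kHz.
55 kHz mod fs = 3.7 kHz.
3.7 kHz ≤ fs/2 = 8.55 kHz, appears at 3.7 kHz.
13.7 kHz > fs/2 = 8.55 kHz, folds to fs − 13.7 kHz = 3.4 kHz.
13.7 kHz and 37.6 kHz both map to 3.4 kHz.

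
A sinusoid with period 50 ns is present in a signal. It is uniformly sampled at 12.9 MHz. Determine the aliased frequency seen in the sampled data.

5.8 MHz

T = 50 ns → f = 1/T = 20 MHz.
20 MHz mod fs = 7.1 MHz.
7.1 MHz > fs/2 = 6.45 MHz, folds to fs − 7.1 MHz = 5.8 MHz.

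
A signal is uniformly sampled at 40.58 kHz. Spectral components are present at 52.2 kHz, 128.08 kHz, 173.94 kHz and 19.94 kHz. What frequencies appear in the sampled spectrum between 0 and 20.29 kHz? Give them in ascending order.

6.34 kHz, 11.62 kHz, 19.94 kHz

fs/2 = 20.29 kHz.
52.2 kHz mod fs = 11.62 kHz.
11.62 kHz ≤ fs/2 = 20.29 kHz, appears at 11.62 kHz.
128.08 kHz mod fs = 6.34 kHz.
6.34 kHz ≤ fs/2 = 20.29 kHz, appears at 6.34 kHz.
173.94 kHz mod fs = 11.62 kHz.
11.62 kHz ≤ fs/2 = 20.29 kHz, appears at 11.62 kHz.
19.94 kHz ≤ fs/2 = 20.29 kHz, passes unchanged.
Distinct values: {6.34 kHz, 11.62 kHz, 19.94 kHz}.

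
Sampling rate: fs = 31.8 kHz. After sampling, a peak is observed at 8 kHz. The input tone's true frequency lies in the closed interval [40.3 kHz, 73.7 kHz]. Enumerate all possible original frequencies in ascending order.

Frequencies that alias to 8 kHz are k·fs ± 8 kHz for integer k ≥ 0.
k=0: 8 kHz.
k=1: 23.8 kHz, 39.8 kHz.
k=2: 55.6 kHz, 71.6 kHz.
k=3: 87.4 kHz, 103.4 kHz.
Within [40.3 kHz, 73.7 kHz]: 55.6 kHz, 71.6 kHz.

55.6 kHz, 71.6 kHz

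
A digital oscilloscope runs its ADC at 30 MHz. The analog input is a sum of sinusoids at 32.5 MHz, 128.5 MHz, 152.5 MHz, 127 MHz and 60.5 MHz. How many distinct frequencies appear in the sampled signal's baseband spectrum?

4

fs/2 = 15 MHz.
32.5 MHz mod fs = 2.5 MHz.
2.5 MHz ≤ fs/2 = 15 MHz, appears at 2.5 MHz.
128.5 MHz mod fs = 8.5 MHz.
8.5 MHz ≤ fs/2 = 15 MHz, appears at 8.5 MHz.
152.5 MHz mod fs = 2.5 MHz.
2.5 MHz ≤ fs/2 = 15 MHz, appears at 2.5 MHz.
127 MHz mod fs = 7 MHz.
7 MHz ≤ fs/2 = 15 MHz, appears at 7 MHz.
60.5 MHz mod fs = 0.5 MHz.
0.5 MHz ≤ fs/2 = 15 MHz, appears at 0.5 MHz.
Distinct values: {0.5 MHz, 2.5 MHz, 7 MHz, 8.5 MHz} → 4.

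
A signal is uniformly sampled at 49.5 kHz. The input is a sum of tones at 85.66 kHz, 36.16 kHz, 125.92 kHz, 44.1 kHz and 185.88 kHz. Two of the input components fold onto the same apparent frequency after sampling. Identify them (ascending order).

36.16 kHz, 85.66 kHz

fs/2 = 24.75 kHz.
85.66 kHz mod fs = 36.16 kHz.
36.16 kHz > fs/2 = 24.75 kHz, folds to fs − 36.16 kHz = 13.34 kHz.
36.16 kHz > fs/2 = 24.75 kHz, folds to fs − 36.16 kHz = 13.34 kHz.
125.92 kHz mod fs = 26.92 kHz.
26.92 kHz > fs/2 = 24.75 kHz, folds to fs − 26.92 kHz = 22.58 kHz.
44.1 kHz > fs/2 = 24.75 kHz, folds to fs − 44.1 kHz = 5.4 kHz.
185.88 kHz mod fs = 37.38 kHz.
37.38 kHz > fs/2 = 24.75 kHz, folds to fs − 37.38 kHz = 12.12 kHz.
36.16 kHz and 85.66 kHz both map to 13.34 kHz.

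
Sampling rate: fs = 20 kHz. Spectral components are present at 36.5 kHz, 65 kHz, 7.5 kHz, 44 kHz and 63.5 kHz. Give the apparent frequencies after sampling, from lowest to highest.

fs/2 = 10 kHz.
36.5 kHz mod fs = 16.5 kHz.
16.5 kHz > fs/2 = 10 kHz, folds to fs − 16.5 kHz = 3.5 kHz.
65 kHz mod fs = 5 kHz.
5 kHz ≤ fs/2 = 10 kHz, appears at 5 kHz.
7.5 kHz ≤ fs/2 = 10 kHz, passes unchanged.
44 kHz mod fs = 4 kHz.
4 kHz ≤ fs/2 = 10 kHz, appears at 4 kHz.
63.5 kHz mod fs = 3.5 kHz.
3.5 kHz ≤ fs/2 = 10 kHz, appears at 3.5 kHz.
Distinct values: {3.5 kHz, 4 kHz, 5 kHz, 7.5 kHz}.

3.5 kHz, 4 kHz, 5 kHz, 7.5 kHz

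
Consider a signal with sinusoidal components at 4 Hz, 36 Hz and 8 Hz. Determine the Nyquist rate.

Highest-frequency component: 36 Hz.
Nyquist rate = 2 × 36 Hz = 72 Hz.

72 Hz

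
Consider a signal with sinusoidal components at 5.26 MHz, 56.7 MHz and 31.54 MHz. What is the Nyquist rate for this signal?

Highest-frequency component: 56.7 MHz.
Nyquist rate = 2 × 56.7 MHz = 113.4 MHz.

113.4 MHz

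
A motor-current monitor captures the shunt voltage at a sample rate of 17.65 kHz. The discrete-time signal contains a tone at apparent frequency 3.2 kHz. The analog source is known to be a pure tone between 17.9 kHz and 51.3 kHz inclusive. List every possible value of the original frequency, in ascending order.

Frequencies that alias to 3.2 kHz are k·fs ± 3.2 kHz for integer k ≥ 0.
k=0: 3.2 kHz.
k=1: 14.45 kHz, 20.85 kHz.
k=2: 32.1 kHz, 38.5 kHz.
k=3: 49.75 kHz, 56.15 kHz.
k=4: 67.4 kHz, 73.8 kHz.
Within [17.9 kHz, 51.3 kHz]: 20.85 kHz, 32.1 kHz, 38.5 kHz, 49.75 kHz.

20.85 kHz, 32.1 kHz, 38.5 kHz, 49.75 kHz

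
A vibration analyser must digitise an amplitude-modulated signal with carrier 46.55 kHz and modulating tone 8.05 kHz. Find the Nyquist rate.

AM sidebands sit at fc ± fm = 38.5 kHz and 54.6 kHz.
Highest-frequency component: 54.6 kHz.
Nyquist rate = 2 × 54.6 kHz = 109.2 kHz.

109.2 kHz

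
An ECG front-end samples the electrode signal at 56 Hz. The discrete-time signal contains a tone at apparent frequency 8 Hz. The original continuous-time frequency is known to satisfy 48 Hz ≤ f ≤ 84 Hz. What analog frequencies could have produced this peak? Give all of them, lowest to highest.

48 Hz, 64 Hz

Frequencies that alias to 8 Hz are k·fs ± 8 Hz for integer k ≥ 0.
k=0: 8 Hz.
k=1: 48 Hz, 64 Hz.
k=2: 104 Hz, 120 Hz.
Within [48 Hz, 84 Hz]: 48 Hz, 64 Hz.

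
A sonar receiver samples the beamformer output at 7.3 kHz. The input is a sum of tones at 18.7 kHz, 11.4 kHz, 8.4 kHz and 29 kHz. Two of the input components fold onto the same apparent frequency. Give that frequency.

3.2 kHz

fs/2 = 3.65 kHz.
18.7 kHz mod fs = 4.1 kHz.
4.1 kHz > fs/2 = 3.65 kHz, folds to fs − 4.1 kHz = 3.2 kHz.
11.4 kHz mod fs = 4.1 kHz.
4.1 kHz > fs/2 = 3.65 kHz, folds to fs − 4.1 kHz = 3.2 kHz.
8.4 kHz mod fs = 1.1 kHz.
1.1 kHz ≤ fs/2 = 3.65 kHz, appears at 1.1 kHz.
29 kHz mod fs = 7.1 kHz.
7.1 kHz > fs/2 = 3.65 kHz, folds to fs − 7.1 kHz = 0.2 kHz.
11.4 kHz and 18.7 kHz both map to 3.2 kHz.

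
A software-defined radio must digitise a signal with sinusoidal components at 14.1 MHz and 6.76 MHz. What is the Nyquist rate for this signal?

28.2 MHz

Highest-frequency component: 14.1 MHz.
Nyquist rate = 2 × 14.1 MHz = 28.2 MHz.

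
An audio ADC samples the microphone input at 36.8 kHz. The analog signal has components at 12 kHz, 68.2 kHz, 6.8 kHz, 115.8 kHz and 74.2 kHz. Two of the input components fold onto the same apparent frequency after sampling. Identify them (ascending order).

68.2 kHz, 115.8 kHz

fs/2 = 18.4 kHz.
12 kHz ≤ fs/2 = 18.4 kHz, passes unchanged.
68.2 kHz mod fs = 31.4 kHz.
31.4 kHz > fs/2 = 18.4 kHz, folds to fs − 31.4 kHz = 5.4 kHz.
6.8 kHz ≤ fs/2 = 18.4 kHz, passes unchanged.
115.8 kHz mod fs = 5.4 kHz.
5.4 kHz ≤ fs/2 = 18.4 kHz, appears at 5.4 kHz.
74.2 kHz mod fs = 0.6 kHz.
0.6 kHz ≤ fs/2 = 18.4 kHz, appears at 0.6 kHz.
68.2 kHz and 115.8 kHz both map to 5.4 kHz.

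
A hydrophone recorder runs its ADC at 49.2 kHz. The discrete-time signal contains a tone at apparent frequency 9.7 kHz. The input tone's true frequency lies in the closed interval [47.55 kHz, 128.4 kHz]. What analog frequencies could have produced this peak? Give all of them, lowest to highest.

Frequencies that alias to 9.7 kHz are k·fs ± 9.7 kHz for integer k ≥ 0.
k=0: 9.7 kHz.
k=1: 39.5 kHz, 58.9 kHz.
k=2: 88.7 kHz, 108.1 kHz.
k=3: 137.9 kHz, 157.3 kHz.
Within [47.55 kHz, 128.4 kHz]: 58.9 kHz, 88.7 kHz, 108.1 kHz.

58.9 kHz, 88.7 kHz, 108.1 kHz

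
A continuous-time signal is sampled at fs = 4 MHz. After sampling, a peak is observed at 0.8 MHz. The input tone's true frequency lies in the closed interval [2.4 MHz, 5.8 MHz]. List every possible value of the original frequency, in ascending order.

Frequencies that alias to 0.8 MHz are k·fs ± 0.8 MHz for integer k ≥ 0.
k=0: 0.8 MHz.
k=1: 3.2 MHz, 4.8 MHz.
k=2: 7.2 MHz, 8.8 MHz.
Within [2.4 MHz, 5.8 MHz]: 3.2 MHz, 4.8 MHz.

3.2 MHz, 4.8 MHz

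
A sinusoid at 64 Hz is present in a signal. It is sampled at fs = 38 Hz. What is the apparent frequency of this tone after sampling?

12 Hz

64 Hz mod fs = 26 Hz.
26 Hz > fs/2 = 19 Hz, folds to fs − 26 Hz = 12 Hz.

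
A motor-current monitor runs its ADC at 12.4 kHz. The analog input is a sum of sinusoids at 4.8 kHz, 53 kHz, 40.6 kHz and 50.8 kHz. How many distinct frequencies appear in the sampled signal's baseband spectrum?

3

fs/2 = 6.2 kHz.
4.8 kHz ≤ fs/2 = 6.2 kHz, passes unchanged.
53 kHz mod fs = 3.4 kHz.
3.4 kHz ≤ fs/2 = 6.2 kHz, appears at 3.4 kHz.
40.6 kHz mod fs = 3.4 kHz.
3.4 kHz ≤ fs/2 = 6.2 kHz, appears at 3.4 kHz.
50.8 kHz mod fs = 1.2 kHz.
1.2 kHz ≤ fs/2 = 6.2 kHz, appears at 1.2 kHz.
Distinct values: {1.2 kHz, 3.4 kHz, 4.8 kHz} → 3.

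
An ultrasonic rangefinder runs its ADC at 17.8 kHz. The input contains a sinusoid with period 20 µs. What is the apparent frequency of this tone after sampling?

3.4 kHz

T = 20 µs → f = 1/T = 50 kHz.
50 kHz mod fs = 14.4 kHz.
14.4 kHz > fs/2 = 8.9 kHz, folds to fs − 14.4 kHz = 3.4 kHz.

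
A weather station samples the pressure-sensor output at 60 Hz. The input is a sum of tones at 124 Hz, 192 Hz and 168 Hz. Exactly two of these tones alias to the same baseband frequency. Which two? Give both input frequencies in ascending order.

168 Hz, 192 Hz

fs/2 = 30 Hz.
124 Hz mod fs = 4 Hz.
4 Hz ≤ fs/2 = 30 Hz, appears at 4 Hz.
192 Hz mod fs = 12 Hz.
12 Hz ≤ fs/2 = 30 Hz, appears at 12 Hz.
168 Hz mod fs = 48 Hz.
48 Hz > fs/2 = 30 Hz, folds to fs − 48 Hz = 12 Hz.
168 Hz and 192 Hz both map to 12 Hz.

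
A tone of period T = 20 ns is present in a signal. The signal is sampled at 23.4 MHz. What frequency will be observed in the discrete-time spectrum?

T = 20 ns → f = 1/T = 50 MHz.
50 MHz mod fs = 3.2 MHz.
3.2 MHz ≤ fs/2 = 11.7 MHz, appears at 3.2 MHz.

3.2 MHz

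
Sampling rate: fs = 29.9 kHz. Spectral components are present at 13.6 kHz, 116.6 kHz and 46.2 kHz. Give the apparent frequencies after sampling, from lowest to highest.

3 kHz, 13.6 kHz

fs/2 = 14.95 kHz.
13.6 kHz ≤ fs/2 = 14.95 kHz, passes unchanged.
116.6 kHz mod fs = 26.9 kHz.
26.9 kHz > fs/2 = 14.95 kHz, folds to fs − 26.9 kHz = 3 kHz.
46.2 kHz mod fs = 16.3 kHz.
16.3 kHz > fs/2 = 14.95 kHz, folds to fs − 16.3 kHz = 13.6 kHz.
Distinct values: {3 kHz, 13.6 kHz}.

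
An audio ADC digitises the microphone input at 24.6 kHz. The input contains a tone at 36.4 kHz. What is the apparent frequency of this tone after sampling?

11.8 kHz

36.4 kHz mod fs = 11.8 kHz.
11.8 kHz ≤ fs/2 = 12.3 kHz, appears at 11.8 kHz.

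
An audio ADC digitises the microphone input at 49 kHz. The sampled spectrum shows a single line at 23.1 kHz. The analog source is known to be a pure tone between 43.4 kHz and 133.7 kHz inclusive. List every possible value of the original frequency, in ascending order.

Frequencies that alias to 23.1 kHz are k·fs ± 23.1 kHz for integer k ≥ 0.
k=0: 23.1 kHz.
k=1: 25.9 kHz, 72.1 kHz.
k=2: 74.9 kHz, 121.1 kHz.
k=3: 123.9 kHz, 170.1 kHz.
k=4: 172.9 kHz, 219.1 kHz.
Within [43.4 kHz, 133.7 kHz]: 72.1 kHz, 74.9 kHz, 121.1 kHz, 123.9 kHz.

72.1 kHz, 74.9 kHz, 121.1 kHz, 123.9 kHz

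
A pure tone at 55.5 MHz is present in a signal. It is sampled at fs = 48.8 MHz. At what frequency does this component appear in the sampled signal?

6.7 MHz

55.5 MHz mod fs = 6.7 MHz.
6.7 MHz ≤ fs/2 = 24.4 MHz, appears at 6.7 MHz.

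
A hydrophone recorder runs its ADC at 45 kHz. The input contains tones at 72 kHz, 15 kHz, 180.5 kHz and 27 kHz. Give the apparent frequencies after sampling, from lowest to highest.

fs/2 = 22.5 kHz.
72 kHz mod fs = 27 kHz.
27 kHz > fs/2 = 22.5 kHz, folds to fs − 27 kHz = 18 kHz.
15 kHz ≤ fs/2 = 22.5 kHz, passes unchanged.
180.5 kHz mod fs = 0.5 kHz.
0.5 kHz ≤ fs/2 = 22.5 kHz, appears at 0.5 kHz.
27 kHz > fs/2 = 22.5 kHz, folds to fs − 27 kHz = 18 kHz.
Distinct values: {0.5 kHz, 15 kHz, 18 kHz}.

0.5 kHz, 15 kHz, 18 kHz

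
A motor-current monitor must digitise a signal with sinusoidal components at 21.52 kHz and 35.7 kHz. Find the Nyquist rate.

Highest-frequency component: 35.7 kHz.
Nyquist rate = 2 × 35.7 kHz = 71.4 kHz.

71.4 kHz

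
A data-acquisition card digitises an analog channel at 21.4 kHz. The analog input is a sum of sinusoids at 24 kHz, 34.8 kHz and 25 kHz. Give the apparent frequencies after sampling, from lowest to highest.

2.6 kHz, 3.6 kHz, 8 kHz

fs/2 = 10.7 kHz.
24 kHz mod fs = 2.6 kHz.
2.6 kHz ≤ fs/2 = 10.7 kHz, appears at 2.6 kHz.
34.8 kHz mod fs = 13.4 kHz.
13.4 kHz > fs/2 = 10.7 kHz, folds to fs − 13.4 kHz = 8 kHz.
25 kHz mod fs = 3.6 kHz.
3.6 kHz ≤ fs/2 = 10.7 kHz, appears at 3.6 kHz.
Distinct values: {2.6 kHz, 3.6 kHz, 8 kHz}.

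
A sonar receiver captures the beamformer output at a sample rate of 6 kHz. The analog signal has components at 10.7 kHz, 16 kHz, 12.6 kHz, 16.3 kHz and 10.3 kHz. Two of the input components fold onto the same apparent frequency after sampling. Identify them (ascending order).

10.3 kHz, 16.3 kHz

fs/2 = 3 kHz.
10.7 kHz mod fs = 4.7 kHz.
4.7 kHz > fs/2 = 3 kHz, folds to fs − 4.7 kHz = 1.3 kHz.
16 kHz mod fs = 4 kHz.
4 kHz > fs/2 = 3 kHz, folds to fs − 4 kHz = 2 kHz.
12.6 kHz mod fs = 0.6 kHz.
0.6 kHz ≤ fs/2 = 3 kHz, appears at 0.6 kHz.
16.3 kHz mod fs = 4.3 kHz.
4.3 kHz > fs/2 = 3 kHz, folds to fs − 4.3 kHz = 1.7 kHz.
10.3 kHz mod fs = 4.3 kHz.
4.3 kHz > fs/2 = 3 kHz, folds to fs − 4.3 kHz = 1.7 kHz.
10.3 kHz and 16.3 kHz both map to 1.7 kHz.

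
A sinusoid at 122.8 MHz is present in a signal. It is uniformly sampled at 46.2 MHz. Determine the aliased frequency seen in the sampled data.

122.8 MHz mod fs = 30.4 MHz.
30.4 MHz > fs/2 = 23.1 MHz, folds to fs − 30.4 MHz = 15.8 MHz.

15.8 MHz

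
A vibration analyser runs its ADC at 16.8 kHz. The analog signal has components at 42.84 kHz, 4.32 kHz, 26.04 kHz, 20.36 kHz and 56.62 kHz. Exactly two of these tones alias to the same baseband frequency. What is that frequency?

7.56 kHz

fs/2 = 8.4 kHz.
42.84 kHz mod fs = 9.24 kHz.
9.24 kHz > fs/2 = 8.4 kHz, folds to fs − 9.24 kHz = 7.56 kHz.
4.32 kHz ≤ fs/2 = 8.4 kHz, passes unchanged.
26.04 kHz mod fs = 9.24 kHz.
9.24 kHz > fs/2 = 8.4 kHz, folds to fs − 9.24 kHz = 7.56 kHz.
20.36 kHz mod fs = 3.56 kHz.
3.56 kHz ≤ fs/2 = 8.4 kHz, appears at 3.56 kHz.
56.62 kHz mod fs = 6.22 kHz.
6.22 kHz ≤ fs/2 = 8.4 kHz, appears at 6.22 kHz.
26.04 kHz and 42.84 kHz both map to 7.56 kHz.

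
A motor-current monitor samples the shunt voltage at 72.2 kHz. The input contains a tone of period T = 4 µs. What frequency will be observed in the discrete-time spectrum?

33.4 kHz

T = 4 µs → f = 1/T = 250 kHz.
250 kHz mod fs = 33.4 kHz.
33.4 kHz ≤ fs/2 = 36.1 kHz, appears at 33.4 kHz.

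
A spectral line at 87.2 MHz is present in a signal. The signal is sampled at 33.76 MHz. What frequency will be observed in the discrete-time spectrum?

14.08 MHz

87.2 MHz mod fs = 19.68 MHz.
19.68 MHz > fs/2 = 16.88 MHz, folds to fs − 19.68 MHz = 14.08 MHz.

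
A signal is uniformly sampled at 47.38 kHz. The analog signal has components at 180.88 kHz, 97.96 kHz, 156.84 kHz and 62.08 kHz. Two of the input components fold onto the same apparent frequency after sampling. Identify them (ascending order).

fs/2 = 23.69 kHz.
180.88 kHz mod fs = 38.74 kHz.
38.74 kHz > fs/2 = 23.69 kHz, folds to fs − 38.74 kHz = 8.64 kHz.
97.96 kHz mod fs = 3.2 kHz.
3.2 kHz ≤ fs/2 = 23.69 kHz, appears at 3.2 kHz.
156.84 kHz mod fs = 14.7 kHz.
14.7 kHz ≤ fs/2 = 23.69 kHz, appears at 14.7 kHz.
62.08 kHz mod fs = 14.7 kHz.
14.7 kHz ≤ fs/2 = 23.69 kHz, appears at 14.7 kHz.
62.08 kHz and 156.84 kHz both map to 14.7 kHz.

62.08 kHz, 156.84 kHz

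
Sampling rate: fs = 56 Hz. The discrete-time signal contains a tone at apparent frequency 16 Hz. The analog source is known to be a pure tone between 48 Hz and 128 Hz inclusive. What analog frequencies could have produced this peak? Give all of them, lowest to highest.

Frequencies that alias to 16 Hz are k·fs ± 16 Hz for integer k ≥ 0.
k=0: 16 Hz.
k=1: 40 Hz, 72 Hz.
k=2: 96 Hz, 128 Hz.
k=3: 152 Hz, 184 Hz.
Within [48 Hz, 128 Hz]: 72 Hz, 96 Hz, 128 Hz.

72 Hz, 96 Hz, 128 Hz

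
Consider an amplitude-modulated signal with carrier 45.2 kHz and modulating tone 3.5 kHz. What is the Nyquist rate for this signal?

97.4 kHz

AM sidebands sit at fc ± fm = 41.7 kHz and 48.7 kHz.
Highest-frequency component: 48.7 kHz.
Nyquist rate = 2 × 48.7 kHz = 97.4 kHz.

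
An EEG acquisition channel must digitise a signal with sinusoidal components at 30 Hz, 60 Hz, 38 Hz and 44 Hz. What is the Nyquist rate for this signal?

Highest-frequency component: 60 Hz.
Nyquist rate = 2 × 60 Hz = 120 Hz.

120 Hz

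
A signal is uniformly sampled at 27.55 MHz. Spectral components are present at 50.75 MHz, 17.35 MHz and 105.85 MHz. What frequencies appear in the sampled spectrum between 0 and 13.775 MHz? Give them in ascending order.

4.35 MHz, 10.2 MHz

fs/2 = 13.775 MHz.
50.75 MHz mod fs = 23.2 MHz.
23.2 MHz > fs/2 = 13.775 MHz, folds to fs − 23.2 MHz = 4.35 MHz.
17.35 MHz > fs/2 = 13.775 MHz, folds to fs − 17.35 MHz = 10.2 MHz.
105.85 MHz mod fs = 23.2 MHz.
23.2 MHz > fs/2 = 13.775 MHz, folds to fs − 23.2 MHz = 4.35 MHz.
Distinct values: {4.35 MHz, 10.2 MHz}.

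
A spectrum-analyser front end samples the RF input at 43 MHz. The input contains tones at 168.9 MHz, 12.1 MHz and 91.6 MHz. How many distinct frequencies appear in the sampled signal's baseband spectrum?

3

fs/2 = 21.5 MHz.
168.9 MHz mod fs = 39.9 MHz.
39.9 MHz > fs/2 = 21.5 MHz, folds to fs − 39.9 MHz = 3.1 MHz.
12.1 MHz ≤ fs/2 = 21.5 MHz, passes unchanged.
91.6 MHz mod fs = 5.6 MHz.
5.6 MHz ≤ fs/2 = 21.5 MHz, appears at 5.6 MHz.
Distinct values: {3.1 MHz, 5.6 MHz, 12.1 MHz} → 3.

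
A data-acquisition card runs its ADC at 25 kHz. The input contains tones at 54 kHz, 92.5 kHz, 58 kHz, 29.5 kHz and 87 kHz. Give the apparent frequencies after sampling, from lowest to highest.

4 kHz, 4.5 kHz, 7.5 kHz, 8 kHz, 12 kHz

fs/2 = 12.5 kHz.
54 kHz mod fs = 4 kHz.
4 kHz ≤ fs/2 = 12.5 kHz, appears at 4 kHz.
92.5 kHz mod fs = 17.5 kHz.
17.5 kHz > fs/2 = 12.5 kHz, folds to fs − 17.5 kHz = 7.5 kHz.
58 kHz mod fs = 8 kHz.
8 kHz ≤ fs/2 = 12.5 kHz, appears at 8 kHz.
29.5 kHz mod fs = 4.5 kHz.
4.5 kHz ≤ fs/2 = 12.5 kHz, appears at 4.5 kHz.
87 kHz mod fs = 12 kHz.
12 kHz ≤ fs/2 = 12.5 kHz, appears at 12 kHz.
Distinct values: {4 kHz, 4.5 kHz, 7.5 kHz, 8 kHz, 12 kHz}.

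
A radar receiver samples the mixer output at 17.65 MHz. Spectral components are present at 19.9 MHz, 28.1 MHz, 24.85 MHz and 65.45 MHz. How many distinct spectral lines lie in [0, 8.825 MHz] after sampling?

fs/2 = 8.825 MHz.
19.9 MHz mod fs = 2.25 MHz.
2.25 MHz ≤ fs/2 = 8.825 MHz, appears at 2.25 MHz.
28.1 MHz mod fs = 10.45 MHz.
10.45 MHz > fs/2 = 8.825 MHz, folds to fs − 10.45 MHz = 7.2 MHz.
24.85 MHz mod fs = 7.2 MHz.
7.2 MHz ≤ fs/2 = 8.825 MHz, appears at 7.2 MHz.
65.45 MHz mod fs = 12.5 MHz.
12.5 MHz > fs/2 = 8.825 MHz, folds to fs − 12.5 MHz = 5.15 MHz.
Distinct values: {2.25 MHz, 5.15 MHz, 7.2 MHz} → 3.

3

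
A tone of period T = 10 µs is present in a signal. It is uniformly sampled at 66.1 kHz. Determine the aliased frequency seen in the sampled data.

32.2 kHz

T = 10 µs → f = 1/T = 100 kHz.
100 kHz mod fs = 33.9 kHz.
33.9 kHz > fs/2 = 33.05 kHz, folds to fs − 33.9 kHz = 32.2 kHz.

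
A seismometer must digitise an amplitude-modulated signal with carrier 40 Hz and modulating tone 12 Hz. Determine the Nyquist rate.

104 Hz

AM sidebands sit at fc ± fm = 28 Hz and 52 Hz.
Highest-frequency component: 52 Hz.
Nyquist rate = 2 × 52 Hz = 104 Hz.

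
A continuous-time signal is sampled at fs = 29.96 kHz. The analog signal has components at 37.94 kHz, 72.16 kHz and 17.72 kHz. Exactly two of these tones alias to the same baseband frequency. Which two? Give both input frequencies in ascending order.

17.72 kHz, 72.16 kHz

fs/2 = 14.98 kHz.
37.94 kHz mod fs = 7.98 kHz.
7.98 kHz ≤ fs/2 = 14.98 kHz, appears at 7.98 kHz.
72.16 kHz mod fs = 12.24 kHz.
12.24 kHz ≤ fs/2 = 14.98 kHz, appears at 12.24 kHz.
17.72 kHz > fs/2 = 14.98 kHz, folds to fs − 17.72 kHz = 12.24 kHz.
17.72 kHz and 72.16 kHz both map to 12.24 kHz.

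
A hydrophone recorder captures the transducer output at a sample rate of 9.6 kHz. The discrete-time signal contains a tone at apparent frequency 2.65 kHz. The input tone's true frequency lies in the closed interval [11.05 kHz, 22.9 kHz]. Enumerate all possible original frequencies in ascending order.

12.25 kHz, 16.55 kHz, 21.85 kHz

Frequencies that alias to 2.65 kHz are k·fs ± 2.65 kHz for integer k ≥ 0.
k=0: 2.65 kHz.
k=1: 6.95 kHz, 12.25 kHz.
k=2: 16.55 kHz, 21.85 kHz.
k=3: 26.15 kHz, 31.45 kHz.
Within [11.05 kHz, 22.9 kHz]: 12.25 kHz, 16.55 kHz, 21.85 kHz.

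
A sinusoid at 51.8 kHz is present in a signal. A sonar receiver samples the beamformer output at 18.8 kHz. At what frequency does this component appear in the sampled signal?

4.6 kHz

51.8 kHz mod fs = 14.2 kHz.
14.2 kHz > fs/2 = 9.4 kHz, folds to fs − 14.2 kHz = 4.6 kHz.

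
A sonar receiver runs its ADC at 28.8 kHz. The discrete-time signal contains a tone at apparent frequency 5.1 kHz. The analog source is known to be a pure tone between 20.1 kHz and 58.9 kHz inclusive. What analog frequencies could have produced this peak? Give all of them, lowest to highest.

23.7 kHz, 33.9 kHz, 52.5 kHz

Frequencies that alias to 5.1 kHz are k·fs ± 5.1 kHz for integer k ≥ 0.
k=0: 5.1 kHz.
k=1: 23.7 kHz, 33.9 kHz.
k=2: 52.5 kHz, 62.7 kHz.
k=3: 81.3 kHz, 91.5 kHz.
Within [20.1 kHz, 58.9 kHz]: 23.7 kHz, 33.9 kHz, 52.5 kHz.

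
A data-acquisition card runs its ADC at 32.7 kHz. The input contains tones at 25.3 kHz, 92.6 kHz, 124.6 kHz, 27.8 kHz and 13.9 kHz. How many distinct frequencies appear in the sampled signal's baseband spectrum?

fs/2 = 16.35 kHz.
25.3 kHz > fs/2 = 16.35 kHz, folds to fs − 25.3 kHz = 7.4 kHz.
92.6 kHz mod fs = 27.2 kHz.
27.2 kHz > fs/2 = 16.35 kHz, folds to fs − 27.2 kHz = 5.5 kHz.
124.6 kHz mod fs = 26.5 kHz.
26.5 kHz > fs/2 = 16.35 kHz, folds to fs − 26.5 kHz = 6.2 kHz.
27.8 kHz > fs/2 = 16.35 kHz, folds to fs − 27.8 kHz = 4.9 kHz.
13.9 kHz ≤ fs/2 = 16.35 kHz, passes unchanged.
Distinct values: {4.9 kHz, 5.5 kHz, 6.2 kHz, 7.4 kHz, 13.9 kHz} → 5.

5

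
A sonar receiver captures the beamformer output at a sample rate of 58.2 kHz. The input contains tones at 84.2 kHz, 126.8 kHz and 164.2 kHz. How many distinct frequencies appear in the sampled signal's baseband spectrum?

fs/2 = 29.1 kHz.
84.2 kHz mod fs = 26 kHz.
26 kHz ≤ fs/2 = 29.1 kHz, appears at 26 kHz.
126.8 kHz mod fs = 10.4 kHz.
10.4 kHz ≤ fs/2 = 29.1 kHz, appears at 10.4 kHz.
164.2 kHz mod fs = 47.8 kHz.
47.8 kHz > fs/2 = 29.1 kHz, folds to fs − 47.8 kHz = 10.4 kHz.
Distinct values: {10.4 kHz, 26 kHz} → 2.

2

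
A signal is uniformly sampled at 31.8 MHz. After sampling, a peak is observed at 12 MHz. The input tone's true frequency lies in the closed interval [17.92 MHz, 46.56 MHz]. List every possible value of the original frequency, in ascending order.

Frequencies that alias to 12 MHz are k·fs ± 12 MHz for integer k ≥ 0.
k=0: 12 MHz.
k=1: 19.8 MHz, 43.8 MHz.
k=2: 51.6 MHz, 75.6 MHz.
Within [17.92 MHz, 46.56 MHz]: 19.8 MHz, 43.8 MHz.

19.8 MHz, 43.8 MHz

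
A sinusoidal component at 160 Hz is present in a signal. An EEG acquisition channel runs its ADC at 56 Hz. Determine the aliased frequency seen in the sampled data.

160 Hz mod fs = 48 Hz.
48 Hz > fs/2 = 28 Hz, folds to fs − 48 Hz = 8 Hz.

8 Hz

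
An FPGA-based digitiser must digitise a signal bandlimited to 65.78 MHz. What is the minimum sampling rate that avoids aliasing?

131.56 MHz

Nyquist rate = 2 × 65.78 MHz = 131.56 MHz.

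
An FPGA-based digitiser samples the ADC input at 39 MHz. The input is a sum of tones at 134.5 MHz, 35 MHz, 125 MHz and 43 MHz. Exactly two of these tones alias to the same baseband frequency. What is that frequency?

4 MHz

fs/2 = 19.5 MHz.
134.5 MHz mod fs = 17.5 MHz.
17.5 MHz ≤ fs/2 = 19.5 MHz, appears at 17.5 MHz.
35 MHz > fs/2 = 19.5 MHz, folds to fs − 35 MHz = 4 MHz.
125 MHz mod fs = 8 MHz.
8 MHz ≤ fs/2 = 19.5 MHz, appears at 8 MHz.
43 MHz mod fs = 4 MHz.
4 MHz ≤ fs/2 = 19.5 MHz, appears at 4 MHz.
35 MHz and 43 MHz both map to 4 MHz.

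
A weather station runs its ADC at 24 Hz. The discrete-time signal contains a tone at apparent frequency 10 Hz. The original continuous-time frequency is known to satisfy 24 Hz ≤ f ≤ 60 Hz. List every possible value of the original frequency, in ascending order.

34 Hz, 38 Hz, 58 Hz

Frequencies that alias to 10 Hz are k·fs ± 10 Hz for integer k ≥ 0.
k=0: 10 Hz.
k=1: 14 Hz, 34 Hz.
k=2: 38 Hz, 58 Hz.
k=3: 62 Hz, 82 Hz.
Within [24 Hz, 60 Hz]: 34 Hz, 38 Hz, 58 Hz.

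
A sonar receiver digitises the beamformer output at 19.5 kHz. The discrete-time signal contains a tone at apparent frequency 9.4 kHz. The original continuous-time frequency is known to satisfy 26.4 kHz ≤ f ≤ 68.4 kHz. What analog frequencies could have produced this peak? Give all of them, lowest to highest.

Frequencies that alias to 9.4 kHz are k·fs ± 9.4 kHz for integer k ≥ 0.
k=0: 9.4 kHz.
k=1: 10.1 kHz, 28.9 kHz.
k=2: 29.6 kHz, 48.4 kHz.
k=3: 49.1 kHz, 67.9 kHz.
k=4: 68.6 kHz, 87.4 kHz.
Within [26.4 kHz, 68.4 kHz]: 28.9 kHz, 29.6 kHz, 48.4 kHz, 49.1 kHz, 67.9 kHz.

28.9 kHz, 29.6 kHz, 48.4 kHz, 49.1 kHz, 67.9 kHz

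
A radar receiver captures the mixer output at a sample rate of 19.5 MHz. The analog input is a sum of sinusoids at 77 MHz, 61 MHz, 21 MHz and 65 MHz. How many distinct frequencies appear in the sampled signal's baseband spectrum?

4

fs/2 = 9.75 MHz.
77 MHz mod fs = 18.5 MHz.
18.5 MHz > fs/2 = 9.75 MHz, folds to fs − 18.5 MHz = 1 MHz.
61 MHz mod fs = 2.5 MHz.
2.5 MHz ≤ fs/2 = 9.75 MHz, appears at 2.5 MHz.
21 MHz mod fs = 1.5 MHz.
1.5 MHz ≤ fs/2 = 9.75 MHz, appears at 1.5 MHz.
65 MHz mod fs = 6.5 MHz.
6.5 MHz ≤ fs/2 = 9.75 MHz, appears at 6.5 MHz.
Distinct values: {1 MHz, 1.5 MHz, 2.5 MHz, 6.5 MHz} → 4.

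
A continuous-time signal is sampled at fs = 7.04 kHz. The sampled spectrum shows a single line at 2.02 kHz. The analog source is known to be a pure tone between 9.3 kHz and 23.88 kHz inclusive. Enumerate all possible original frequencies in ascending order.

Frequencies that alias to 2.02 kHz are k·fs ± 2.02 kHz for integer k ≥ 0.
k=0: 2.02 kHz.
k=1: 5.02 kHz, 9.06 kHz.
k=2: 12.06 kHz, 16.1 kHz.
k=3: 19.1 kHz, 23.14 kHz.
k=4: 26.14 kHz, 30.18 kHz.
Within [9.3 kHz, 23.88 kHz]: 12.06 kHz, 16.1 kHz, 19.1 kHz, 23.14 kHz.

12.06 kHz, 16.1 kHz, 19.1 kHz, 23.14 kHz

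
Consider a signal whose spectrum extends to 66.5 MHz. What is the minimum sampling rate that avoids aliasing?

Nyquist rate = 2 × 66.5 MHz = 133 MHz.

133 MHz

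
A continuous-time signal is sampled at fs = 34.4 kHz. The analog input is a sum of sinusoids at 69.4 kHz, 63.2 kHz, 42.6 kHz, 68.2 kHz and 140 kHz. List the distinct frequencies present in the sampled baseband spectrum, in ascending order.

fs/2 = 17.2 kHz.
69.4 kHz mod fs = 0.6 kHz.
0.6 kHz ≤ fs/2 = 17.2 kHz, appears at 0.6 kHz.
63.2 kHz mod fs = 28.8 kHz.
28.8 kHz > fs/2 = 17.2 kHz, folds to fs − 28.8 kHz = 5.6 kHz.
42.6 kHz mod fs = 8.2 kHz.
8.2 kHz ≤ fs/2 = 17.2 kHz, appears at 8.2 kHz.
68.2 kHz mod fs = 33.8 kHz.
33.8 kHz > fs/2 = 17.2 kHz, folds to fs − 33.8 kHz = 0.6 kHz.
140 kHz mod fs = 2.4 kHz.
2.4 kHz ≤ fs/2 = 17.2 kHz, appears at 2.4 kHz.
Distinct values: {0.6 kHz, 2.4 kHz, 5.6 kHz, 8.2 kHz}.

0.6 kHz, 2.4 kHz, 5.6 kHz, 8.2 kHz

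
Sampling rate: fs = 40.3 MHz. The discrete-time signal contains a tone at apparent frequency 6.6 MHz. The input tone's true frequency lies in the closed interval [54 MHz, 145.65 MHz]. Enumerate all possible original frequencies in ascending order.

Frequencies that alias to 6.6 MHz are k·fs ± 6.6 MHz for integer k ≥ 0.
k=0: 6.6 MHz.
k=1: 33.7 MHz, 46.9 MHz.
k=2: 74 MHz, 87.2 MHz.
k=3: 114.3 MHz, 127.5 MHz.
k=4: 154.6 MHz, 167.8 MHz.
Within [54 MHz, 145.65 MHz]: 74 MHz, 87.2 MHz, 114.3 MHz, 127.5 MHz.

74 MHz, 87.2 MHz, 114.3 MHz, 127.5 MHz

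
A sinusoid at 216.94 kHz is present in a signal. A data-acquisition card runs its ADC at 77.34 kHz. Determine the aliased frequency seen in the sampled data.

216.94 kHz mod fs = 62.26 kHz.
62.26 kHz > fs/2 = 38.67 kHz, folds to fs − 62.26 kHz = 15.08 kHz.

15.08 kHz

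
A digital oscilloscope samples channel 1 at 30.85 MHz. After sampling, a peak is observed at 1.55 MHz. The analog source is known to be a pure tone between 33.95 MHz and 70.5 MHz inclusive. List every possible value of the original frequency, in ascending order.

Frequencies that alias to 1.55 MHz are k·fs ± 1.55 MHz for integer k ≥ 0.
k=0: 1.55 MHz.
k=1: 29.3 MHz, 32.4 MHz.
k=2: 60.15 MHz, 63.25 MHz.
k=3: 91 MHz, 94.1 MHz.
Within [33.95 MHz, 70.5 MHz]: 60.15 MHz, 63.25 MHz.

60.15 MHz, 63.25 MHz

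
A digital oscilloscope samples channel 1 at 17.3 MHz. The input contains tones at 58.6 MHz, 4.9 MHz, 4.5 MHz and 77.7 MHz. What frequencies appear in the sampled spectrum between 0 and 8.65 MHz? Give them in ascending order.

fs/2 = 8.65 MHz.
58.6 MHz mod fs = 6.7 MHz.
6.7 MHz ≤ fs/2 = 8.65 MHz, appears at 6.7 MHz.
4.9 MHz ≤ fs/2 = 8.65 MHz, passes unchanged.
4.5 MHz ≤ fs/2 = 8.65 MHz, passes unchanged.
77.7 MHz mod fs = 8.5 MHz.
8.5 MHz ≤ fs/2 = 8.65 MHz, appears at 8.5 MHz.
Distinct values: {4.5 MHz, 4.9 MHz, 6.7 MHz, 8.5 MHz}.

4.5 MHz, 4.9 MHz, 6.7 MHz, 8.5 MHz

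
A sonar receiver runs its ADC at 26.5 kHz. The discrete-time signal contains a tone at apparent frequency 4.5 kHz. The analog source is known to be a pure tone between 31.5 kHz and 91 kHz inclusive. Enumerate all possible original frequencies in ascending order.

48.5 kHz, 57.5 kHz, 75 kHz, 84 kHz

Frequencies that alias to 4.5 kHz are k·fs ± 4.5 kHz for integer k ≥ 0.
k=0: 4.5 kHz.
k=1: 22 kHz, 31 kHz.
k=2: 48.5 kHz, 57.5 kHz.
k=3: 75 kHz, 84 kHz.
k=4: 101.5 kHz, 110.5 kHz.
Within [31.5 kHz, 91 kHz]: 48.5 kHz, 57.5 kHz, 75 kHz, 84 kHz.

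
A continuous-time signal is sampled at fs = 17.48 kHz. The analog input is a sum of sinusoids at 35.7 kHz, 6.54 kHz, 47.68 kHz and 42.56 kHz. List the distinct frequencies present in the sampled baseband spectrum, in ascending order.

0.74 kHz, 4.76 kHz, 6.54 kHz, 7.6 kHz

fs/2 = 8.74 kHz.
35.7 kHz mod fs = 0.74 kHz.
0.74 kHz ≤ fs/2 = 8.74 kHz, appears at 0.74 kHz.
6.54 kHz ≤ fs/2 = 8.74 kHz, passes unchanged.
47.68 kHz mod fs = 12.72 kHz.
12.72 kHz > fs/2 = 8.74 kHz, folds to fs − 12.72 kHz = 4.76 kHz.
42.56 kHz mod fs = 7.6 kHz.
7.6 kHz ≤ fs/2 = 8.74 kHz, appears at 7.6 kHz.
Distinct values: {0.74 kHz, 4.76 kHz, 6.54 kHz, 7.6 kHz}.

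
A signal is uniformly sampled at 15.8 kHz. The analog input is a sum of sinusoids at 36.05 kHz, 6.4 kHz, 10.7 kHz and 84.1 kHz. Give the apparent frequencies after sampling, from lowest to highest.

fs/2 = 7.9 kHz.
36.05 kHz mod fs = 4.45 kHz.
4.45 kHz ≤ fs/2 = 7.9 kHz, appears at 4.45 kHz.
6.4 kHz ≤ fs/2 = 7.9 kHz, passes unchanged.
10.7 kHz > fs/2 = 7.9 kHz, folds to fs − 10.7 kHz = 5.1 kHz.
84.1 kHz mod fs = 5.1 kHz.
5.1 kHz ≤ fs/2 = 7.9 kHz, appears at 5.1 kHz.
Distinct values: {4.45 kHz, 5.1 kHz, 6.4 kHz}.

4.45 kHz, 5.1 kHz, 6.4 kHz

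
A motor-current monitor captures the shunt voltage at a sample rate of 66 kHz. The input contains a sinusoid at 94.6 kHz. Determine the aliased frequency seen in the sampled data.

94.6 kHz mod fs = 28.6 kHz.
28.6 kHz ≤ fs/2 = 33 kHz, appears at 28.6 kHz.

28.6 kHz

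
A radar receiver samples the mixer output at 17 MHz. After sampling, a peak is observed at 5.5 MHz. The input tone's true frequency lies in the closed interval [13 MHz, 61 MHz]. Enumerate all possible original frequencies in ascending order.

Frequencies that alias to 5.5 MHz are k·fs ± 5.5 MHz for integer k ≥ 0.
k=0: 5.5 MHz.
k=1: 11.5 MHz, 22.5 MHz.
k=2: 28.5 MHz, 39.5 MHz.
k=3: 45.5 MHz, 56.5 MHz.
k=4: 62.5 MHz, 73.5 MHz.
Within [13 MHz, 61 MHz]: 22.5 MHz, 28.5 MHz, 39.5 MHz, 45.5 MHz, 56.5 MHz.

22.5 MHz, 28.5 MHz, 39.5 MHz, 45.5 MHz, 56.5 MHz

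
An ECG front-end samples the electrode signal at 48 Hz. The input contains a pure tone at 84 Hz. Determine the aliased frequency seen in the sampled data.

84 Hz mod fs = 36 Hz.
36 Hz > fs/2 = 24 Hz, folds to fs − 36 Hz = 12 Hz.

12 Hz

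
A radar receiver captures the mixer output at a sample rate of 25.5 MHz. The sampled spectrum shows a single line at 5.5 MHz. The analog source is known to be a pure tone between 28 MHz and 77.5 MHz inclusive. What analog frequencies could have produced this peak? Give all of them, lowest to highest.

31 MHz, 45.5 MHz, 56.5 MHz, 71 MHz

Frequencies that alias to 5.5 MHz are k·fs ± 5.5 MHz for integer k ≥ 0.
k=0: 5.5 MHz.
k=1: 20 MHz, 31 MHz.
k=2: 45.5 MHz, 56.5 MHz.
k=3: 71 MHz, 82 MHz.
k=4: 96.5 MHz, 107.5 MHz.
Within [28 MHz, 77.5 MHz]: 31 MHz, 45.5 MHz, 56.5 MHz, 71 MHz.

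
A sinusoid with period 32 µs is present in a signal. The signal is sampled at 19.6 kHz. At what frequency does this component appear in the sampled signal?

7.95 kHz

T = 32 µs → f = 1/T = 31.25 kHz.
31.25 kHz mod fs = 11.65 kHz.
11.65 kHz > fs/2 = 9.8 kHz, folds to fs − 11.65 kHz = 7.95 kHz.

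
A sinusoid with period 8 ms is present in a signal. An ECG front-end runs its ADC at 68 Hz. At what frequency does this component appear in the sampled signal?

T = 8 ms → f = 1/T = 125 Hz.
125 Hz mod fs = 57 Hz.
57 Hz > fs/2 = 34 Hz, folds to fs − 57 Hz = 11 Hz.

11 Hz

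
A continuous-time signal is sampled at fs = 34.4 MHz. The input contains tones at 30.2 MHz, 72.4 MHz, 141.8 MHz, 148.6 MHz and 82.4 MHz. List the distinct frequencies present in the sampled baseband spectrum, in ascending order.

fs/2 = 17.2 MHz.
30.2 MHz > fs/2 = 17.2 MHz, folds to fs − 30.2 MHz = 4.2 MHz.
72.4 MHz mod fs = 3.6 MHz.
3.6 MHz ≤ fs/2 = 17.2 MHz, appears at 3.6 MHz.
141.8 MHz mod fs = 4.2 MHz.
4.2 MHz ≤ fs/2 = 17.2 MHz, appears at 4.2 MHz.
148.6 MHz mod fs = 11 MHz.
11 MHz ≤ fs/2 = 17.2 MHz, appears at 11 MHz.
82.4 MHz mod fs = 13.6 MHz.
13.6 MHz ≤ fs/2 = 17.2 MHz, appears at 13.6 MHz.
Distinct values: {3.6 MHz, 4.2 MHz, 11 MHz, 13.6 MHz}.

3.6 MHz, 4.2 MHz, 11 MHz, 13.6 MHz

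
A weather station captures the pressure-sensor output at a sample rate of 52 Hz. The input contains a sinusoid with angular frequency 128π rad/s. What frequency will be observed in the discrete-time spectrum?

ω = 128π rad/s → f = ω/(2π) = 64 Hz.
64 Hz mod fs = 12 Hz.
12 Hz ≤ fs/2 = 26 Hz, appears at 12 Hz.

12 Hz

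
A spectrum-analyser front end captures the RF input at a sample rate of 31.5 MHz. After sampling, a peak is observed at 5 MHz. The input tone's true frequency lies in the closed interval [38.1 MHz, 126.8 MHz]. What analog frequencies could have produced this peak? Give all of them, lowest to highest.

Frequencies that alias to 5 MHz are k·fs ± 5 MHz for integer k ≥ 0.
k=0: 5 MHz.
k=1: 26.5 MHz, 36.5 MHz.
k=2: 58 MHz, 68 MHz.
k=3: 89.5 MHz, 99.5 MHz.
k=4: 121 MHz, 131 MHz.
k=5: 152.5 MHz, 162.5 MHz.
Within [38.1 MHz, 126.8 MHz]: 58 MHz, 68 MHz, 89.5 MHz, 99.5 MHz, 121 MHz.

58 MHz, 68 MHz, 89.5 MHz, 99.5 MHz, 121 MHz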